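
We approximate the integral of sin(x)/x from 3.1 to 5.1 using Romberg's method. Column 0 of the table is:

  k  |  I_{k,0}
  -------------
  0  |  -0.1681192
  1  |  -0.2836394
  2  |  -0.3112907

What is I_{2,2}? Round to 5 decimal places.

Richardson extrapolation on the trapezoidal column (denominator 4−1=3):
I_{1,1} = (4·(-0.2836394) − (-0.1681192)) / 3 = -0.3221461
I_{2,1} = -0.3112907 + (-0.3112907 − (-0.2836394))/3 = -0.3205078
I_{2,2} = -0.3205078 + (-0.3205078 − (-0.3221461))/15 = -0.3203986
(Column j=1 coincides with Simpson's rule on the same nodes.)

-0.32040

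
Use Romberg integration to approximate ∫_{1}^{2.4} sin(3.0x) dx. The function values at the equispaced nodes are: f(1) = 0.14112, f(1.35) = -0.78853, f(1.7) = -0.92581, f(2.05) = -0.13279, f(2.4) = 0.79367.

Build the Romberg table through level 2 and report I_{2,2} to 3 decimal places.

I_{0,0} (trapezoid, 1 panel, h=1.4000): 0.65435
I_{1,0} (trapezoid, 2 panels, h=0.7000): -0.32089
I_{2,0} (trapezoid, 4 panels, h=0.3500): -0.48291
I_{1,1} = -0.32089 + (-0.32089 − 0.65435)/3 = -0.64597
I_{2,1} = -0.48291 + (-0.48291 − (-0.32089))/3 = -0.53692
I_{2,2} = -0.53692 + (-0.53692 − (-0.64597))/15 = -0.52965

-0.530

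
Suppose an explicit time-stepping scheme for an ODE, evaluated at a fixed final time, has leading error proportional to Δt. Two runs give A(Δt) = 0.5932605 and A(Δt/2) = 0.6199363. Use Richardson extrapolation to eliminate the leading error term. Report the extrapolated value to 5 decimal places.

0.64661

Extrapolated value = (2·A(Δt/2) − A(Δt)) / (2 − 1)
= (2·0.6199363 − 0.5932605) / 1
= 0.6466121 / 1 = 0.6466121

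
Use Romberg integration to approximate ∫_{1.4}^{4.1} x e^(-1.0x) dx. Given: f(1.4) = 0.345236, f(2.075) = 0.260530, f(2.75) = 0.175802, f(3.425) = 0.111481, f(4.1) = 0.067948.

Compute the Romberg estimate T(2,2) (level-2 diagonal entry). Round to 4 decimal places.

0.5072

T(0,0) (trapezoid, 1 panel, h=2.7000): 0.557798
T(1,0) (trapezoid, 2 panels, h=1.3500): 0.516232
T(2,0) (trapezoid, 4 panels, h=0.6750): 0.509223
T(1,1) = 0.516232 + (0.516232 − 0.557798)/3 = 0.502377
T(2,1) = 0.509223 + (0.509223 − 0.516232)/3 = 0.506887
T(2,2) = 0.506887 + (0.506887 − 0.502377)/15 = 0.507188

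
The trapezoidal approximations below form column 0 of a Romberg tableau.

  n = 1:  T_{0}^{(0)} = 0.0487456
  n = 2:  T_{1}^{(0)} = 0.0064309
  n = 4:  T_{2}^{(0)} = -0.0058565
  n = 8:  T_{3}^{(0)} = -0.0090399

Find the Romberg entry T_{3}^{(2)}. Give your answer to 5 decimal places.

Richardson extrapolation on the trapezoidal column (denominator 4−1=3):
T_{2}^{(1)} = (4·(-0.0058565) − 0.0064309) / 3 = -0.0099523
T_{3}^{(1)} = (4·(-0.0090399) − (-0.0058565)) / 3 = -0.0101010
T_{3}^{(2)} = (16·(-0.0101010) − (-0.0099523)) / 15 = -0.0101109
(Column j=1 coincides with Simpson's rule on the same nodes.)

-0.01011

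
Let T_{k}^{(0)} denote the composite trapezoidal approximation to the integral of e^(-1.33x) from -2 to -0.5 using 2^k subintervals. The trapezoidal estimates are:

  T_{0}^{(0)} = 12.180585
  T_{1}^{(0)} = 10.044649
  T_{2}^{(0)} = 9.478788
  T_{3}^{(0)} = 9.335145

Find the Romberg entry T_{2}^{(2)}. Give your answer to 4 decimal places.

9.2873

T_{1}^{(1)} = (4·10.044649 − 12.180585) / 3 = 9.332670
T_{2}^{(1)} = (4·9.478788 − 10.044649) / 3 = 9.290168
T_{2}^{(2)} = 9.290168 + (9.290168 − 9.332670)/15 = 9.287335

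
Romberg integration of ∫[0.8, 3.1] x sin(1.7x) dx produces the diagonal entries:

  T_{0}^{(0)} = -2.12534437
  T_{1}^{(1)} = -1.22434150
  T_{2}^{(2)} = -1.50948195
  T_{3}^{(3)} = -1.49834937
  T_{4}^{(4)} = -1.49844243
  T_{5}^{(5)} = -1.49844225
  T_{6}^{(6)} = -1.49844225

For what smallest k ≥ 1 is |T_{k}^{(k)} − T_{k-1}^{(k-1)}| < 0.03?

|T_{1}^{(1)} − T_{0}^{(0)}| = 0.90100287 ≥ 0.03
|T_{2}^{(2)} − T_{1}^{(1)}| = 0.28514045 ≥ 0.03
|T_{3}^{(3)} − T_{2}^{(2)}| = 0.01113258 < 0.03

k = 3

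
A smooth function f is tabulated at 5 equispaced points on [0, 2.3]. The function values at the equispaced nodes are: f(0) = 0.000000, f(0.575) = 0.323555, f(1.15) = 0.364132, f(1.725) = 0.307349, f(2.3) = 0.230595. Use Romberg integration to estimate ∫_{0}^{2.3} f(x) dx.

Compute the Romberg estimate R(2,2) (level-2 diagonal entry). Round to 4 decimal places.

0.6689

R(0,0) (trapezoid, 1 panel, h=2.3000): 0.265184
R(1,0) (trapezoid, 2 panels, h=1.1500): 0.551344
R(2,0) (trapezoid, 4 panels, h=0.5750): 0.638442
R(1,1) = 0.551344 + (0.551344 − 0.265184)/3 = 0.646731
R(2,1) = 0.638442 + (0.638442 − 0.551344)/3 = 0.667475
R(2,2) = 0.667475 + (0.667475 − 0.646731)/15 = 0.668858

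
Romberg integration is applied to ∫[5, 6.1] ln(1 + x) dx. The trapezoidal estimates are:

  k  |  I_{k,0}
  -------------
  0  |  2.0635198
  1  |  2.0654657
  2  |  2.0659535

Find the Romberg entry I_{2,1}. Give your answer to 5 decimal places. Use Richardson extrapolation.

Richardson extrapolation on the trapezoidal column (denominator 4−1=3):
I_{2,1} = 2.0659535 + (2.0659535 − 2.0654657)/3 = 2.0661161

2.06612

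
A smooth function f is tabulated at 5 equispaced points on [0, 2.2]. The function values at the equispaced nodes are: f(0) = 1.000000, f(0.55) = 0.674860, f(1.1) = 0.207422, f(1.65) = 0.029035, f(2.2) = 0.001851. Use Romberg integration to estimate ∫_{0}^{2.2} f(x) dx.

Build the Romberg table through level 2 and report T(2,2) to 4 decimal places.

T(0,0) (trapezoid, 1 panel, h=2.2000): 1.102036
T(1,0) (trapezoid, 2 panels, h=1.1000): 0.779182
T(2,0) (trapezoid, 4 panels, h=0.5500): 0.776733
T(1,1) = 0.779182 + (0.779182 − 1.102036)/3 = 0.671564
T(2,1) = 0.776733 + (0.776733 − 0.779182)/3 = 0.775917
T(2,2) = 0.775917 + (0.775917 − 0.671564)/15 = 0.782874

0.7829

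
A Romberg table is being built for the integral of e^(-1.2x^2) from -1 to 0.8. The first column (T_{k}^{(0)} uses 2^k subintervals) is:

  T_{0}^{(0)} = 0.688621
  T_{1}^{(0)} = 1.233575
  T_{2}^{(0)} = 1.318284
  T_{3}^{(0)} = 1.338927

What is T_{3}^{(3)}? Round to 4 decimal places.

Richardson extrapolation on the trapezoidal column (denominator 4−1=3):
T_{1}^{(1)} = (4·1.233575 − 0.688621) / 3 = 1.415226
T_{2}^{(1)} = 1.318284 + (1.318284 − 1.233575)/3 = 1.346520
T_{3}^{(1)} = (4·1.338927 − 1.318284) / 3 = 1.345808
T_{2}^{(2)} = 1.346520 + (1.346520 − 1.415226)/15 = 1.341940
T_{3}^{(2)} = (16·1.345808 − 1.346520) / 15 = 1.345761
T_{3}^{(3)} = (64·1.345761 − 1.341940) / 63 = 1.345822
(Column j=1 coincides with Simpson's rule on the same nodes.)

1.3458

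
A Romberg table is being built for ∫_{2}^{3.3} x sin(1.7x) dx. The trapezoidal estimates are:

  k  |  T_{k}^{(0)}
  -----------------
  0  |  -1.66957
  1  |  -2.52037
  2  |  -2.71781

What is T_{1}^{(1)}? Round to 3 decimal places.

Richardson extrapolation on the trapezoidal column (denominator 4−1=3):
T_{1}^{(1)} = -2.52037 + (-2.52037 − (-1.66957))/3 = -2.80397
(Column j=1 coincides with Simpson's rule on the same nodes.)

-2.804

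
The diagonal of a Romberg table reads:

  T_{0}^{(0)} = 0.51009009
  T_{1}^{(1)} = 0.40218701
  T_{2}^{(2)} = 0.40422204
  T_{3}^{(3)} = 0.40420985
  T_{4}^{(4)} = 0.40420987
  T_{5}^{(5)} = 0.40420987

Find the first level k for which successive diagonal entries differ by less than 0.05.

|T_{1}^{(1)} − T_{0}^{(0)}| = 0.10790308 ≥ 0.05
|T_{2}^{(2)} − T_{1}^{(1)}| = 0.00203503 < 0.05

k = 2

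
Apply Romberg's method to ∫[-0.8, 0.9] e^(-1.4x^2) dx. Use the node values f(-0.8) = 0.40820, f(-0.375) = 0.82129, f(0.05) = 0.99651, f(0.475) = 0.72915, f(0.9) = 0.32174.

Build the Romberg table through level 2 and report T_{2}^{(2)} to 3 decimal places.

T_{0}^{(0)} (trapezoid, 1 panel, h=1.7000): 0.62045
T_{1}^{(0)} (trapezoid, 2 panels, h=0.8500): 1.15726
T_{2}^{(0)} (trapezoid, 4 panels, h=0.4250): 1.23757
T_{1}^{(1)} = 1.15726 + (1.15726 − 0.62045)/3 = 1.33620
T_{2}^{(1)} = 1.23757 + (1.23757 − 1.15726)/3 = 1.26434
T_{2}^{(2)} = 1.26434 + (1.26434 − 1.33620)/15 = 1.25955

1.260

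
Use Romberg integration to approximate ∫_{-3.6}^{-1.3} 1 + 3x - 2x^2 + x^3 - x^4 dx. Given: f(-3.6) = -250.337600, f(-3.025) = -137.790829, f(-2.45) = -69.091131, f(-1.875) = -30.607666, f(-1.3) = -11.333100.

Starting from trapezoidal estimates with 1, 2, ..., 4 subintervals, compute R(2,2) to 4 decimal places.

R(0,0) (trapezoid, 1 panel, h=2.3000): -300.921305
R(1,0) (trapezoid, 2 panels, h=1.1500): -229.915453
R(2,0) (trapezoid, 4 panels, h=0.5750): -211.786861
R(1,1) = -229.915453 + (-229.915453 − (-300.921305))/3 = -206.246836
R(2,1) = -211.786861 + (-211.786861 − (-229.915453))/3 = -205.743997
R(2,2) = -205.743997 + (-205.743997 − (-206.246836))/15 = -205.710474

-205.7105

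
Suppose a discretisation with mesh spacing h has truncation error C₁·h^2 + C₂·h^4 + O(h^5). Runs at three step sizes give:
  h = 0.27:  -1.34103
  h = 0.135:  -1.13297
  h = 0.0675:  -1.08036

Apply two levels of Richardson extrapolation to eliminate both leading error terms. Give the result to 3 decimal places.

-1.063

First eliminate the h^2 term (factor 2^2 = 4):
  B₁ = (4·(-1.13297) − (-1.34103))/3 = -1.06362
  B₂ = (4·(-1.08036) − (-1.13297))/3 = -1.06282
Then eliminate the h^4 term (factor 2^4 = 16):
  (16·(-1.06282) − (-1.06362))/15 = -1.06277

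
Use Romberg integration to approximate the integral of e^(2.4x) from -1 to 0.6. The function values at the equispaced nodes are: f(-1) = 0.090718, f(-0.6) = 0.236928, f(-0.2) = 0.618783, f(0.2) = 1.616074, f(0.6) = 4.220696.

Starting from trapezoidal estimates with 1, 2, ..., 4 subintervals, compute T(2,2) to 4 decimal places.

T(0,0) (trapezoid, 1 panel, h=1.6000): 3.449131
T(1,0) (trapezoid, 2 panels, h=0.8000): 2.219592
T(2,0) (trapezoid, 4 panels, h=0.4000): 1.850997
T(1,1) = 2.219592 + (2.219592 − 3.449131)/3 = 1.809746
T(2,1) = 1.850997 + (1.850997 − 2.219592)/3 = 1.728132
T(2,2) = 1.728132 + (1.728132 − 1.809746)/15 = 1.722691

1.7227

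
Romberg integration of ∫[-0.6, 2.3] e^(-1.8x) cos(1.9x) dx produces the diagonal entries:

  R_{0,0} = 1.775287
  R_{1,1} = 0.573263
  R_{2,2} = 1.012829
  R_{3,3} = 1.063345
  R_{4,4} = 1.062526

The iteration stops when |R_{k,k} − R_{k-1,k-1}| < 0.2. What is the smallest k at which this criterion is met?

k = 3

|R_{1,1} − R_{0,0}| = 1.202024 ≥ 0.2
|R_{2,2} − R_{1,1}| = 0.439566 ≥ 0.2
|R_{3,3} − R_{2,2}| = 0.050516 < 0.2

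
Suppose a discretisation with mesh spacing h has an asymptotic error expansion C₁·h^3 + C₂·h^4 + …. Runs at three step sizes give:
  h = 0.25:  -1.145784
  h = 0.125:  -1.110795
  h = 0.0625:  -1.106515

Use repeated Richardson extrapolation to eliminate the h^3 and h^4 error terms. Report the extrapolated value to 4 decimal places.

First eliminate the h^3 term (factor 2^3 = 8):
  B₁ = (8·(-1.110795) − (-1.145784))/7 = -1.105797
  B₂ = (8·(-1.106515) − (-1.110795))/7 = -1.105904
Then eliminate the h^4 term (factor 2^4 = 16):
  (16·(-1.105904) − (-1.105797))/15 = -1.105911

-1.1059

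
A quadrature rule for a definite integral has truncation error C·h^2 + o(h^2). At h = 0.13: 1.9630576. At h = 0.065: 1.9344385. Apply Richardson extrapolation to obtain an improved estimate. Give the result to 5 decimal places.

1.92490

The leading error scales as h^2; refining by a factor of 2 reduces it by 2^2 = 4.
Extrapolated value = (4·A(h/2) − A(h)) / (4 − 1)
= (4·1.9344385 − 1.9630576) / 3
= 5.7746964 / 3 = 1.9248988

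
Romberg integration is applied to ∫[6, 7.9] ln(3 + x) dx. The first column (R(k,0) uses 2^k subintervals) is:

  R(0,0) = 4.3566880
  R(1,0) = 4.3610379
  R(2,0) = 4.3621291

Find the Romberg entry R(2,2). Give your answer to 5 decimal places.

4.36249

Richardson extrapolation on the trapezoidal column (denominator 4−1=3):
R(1,1) = (4·4.3610379 − 4.3566880) / 3 = 4.3624879
R(2,1) = (4·4.3621291 − 4.3610379) / 3 = 4.3624928
R(2,2) = 4.3624928 + (4.3624928 − 4.3624879)/15 = 4.3624931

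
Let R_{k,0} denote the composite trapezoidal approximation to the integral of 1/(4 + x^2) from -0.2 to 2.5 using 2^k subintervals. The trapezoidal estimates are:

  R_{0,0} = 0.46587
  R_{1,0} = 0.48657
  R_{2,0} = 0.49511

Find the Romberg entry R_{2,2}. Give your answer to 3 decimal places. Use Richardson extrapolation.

0.498

Richardson extrapolation on the trapezoidal column (denominator 4−1=3):
R_{1,1} = 0.48657 + (0.48657 − 0.46587)/3 = 0.49347
R_{2,1} = (4·0.49511 − 0.48657) / 3 = 0.49796
R_{2,2} = (16·0.49796 − 0.49347) / 15 = 0.49826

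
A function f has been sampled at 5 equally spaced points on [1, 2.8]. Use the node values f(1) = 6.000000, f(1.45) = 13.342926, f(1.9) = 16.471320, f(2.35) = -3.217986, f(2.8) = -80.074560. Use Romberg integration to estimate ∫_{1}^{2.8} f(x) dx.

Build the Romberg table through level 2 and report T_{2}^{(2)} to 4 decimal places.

0.0626

T_{0}^{(0)} (trapezoid, 1 panel, h=1.8000): -66.667104
T_{1}^{(0)} (trapezoid, 2 panels, h=0.9000): -18.509364
T_{2}^{(0)} (trapezoid, 4 panels, h=0.4500): -4.698459
T_{1}^{(1)} = -18.509364 + (-18.509364 − (-66.667104))/3 = -2.456784
T_{2}^{(1)} = -4.698459 + (-4.698459 − (-18.509364))/3 = -0.094824
T_{2}^{(2)} = -0.094824 + (-0.094824 − (-2.456784))/15 = 0.062640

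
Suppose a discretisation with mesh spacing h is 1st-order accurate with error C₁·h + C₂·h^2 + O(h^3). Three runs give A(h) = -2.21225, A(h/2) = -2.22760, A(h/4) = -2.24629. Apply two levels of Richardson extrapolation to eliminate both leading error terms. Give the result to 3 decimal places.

First eliminate the h term (factor 2^1 = 2):
  B₁ = (2·(-2.22760) − (-2.21225))/1 = -2.24295
  B₂ = (2·(-2.24629) − (-2.22760))/1 = -2.26498
Then eliminate the h^2 term (factor 2^2 = 4):
  (4·(-2.26498) − (-2.24295))/3 = -2.27232

-2.272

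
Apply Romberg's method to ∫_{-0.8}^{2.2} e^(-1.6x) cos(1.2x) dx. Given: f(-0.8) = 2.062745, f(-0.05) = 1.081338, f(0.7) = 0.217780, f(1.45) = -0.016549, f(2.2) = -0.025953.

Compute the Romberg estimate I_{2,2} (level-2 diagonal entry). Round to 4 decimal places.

I_{0,0} (trapezoid, 1 panel, h=3.0000): 3.055188
I_{1,0} (trapezoid, 2 panels, h=1.5000): 1.854264
I_{2,0} (trapezoid, 4 panels, h=0.7500): 1.725724
I_{1,1} = 1.854264 + (1.854264 − 3.055188)/3 = 1.453956
I_{2,1} = 1.725724 + (1.725724 − 1.854264)/3 = 1.682877
I_{2,2} = 1.682877 + (1.682877 − 1.453956)/15 = 1.698138

1.6981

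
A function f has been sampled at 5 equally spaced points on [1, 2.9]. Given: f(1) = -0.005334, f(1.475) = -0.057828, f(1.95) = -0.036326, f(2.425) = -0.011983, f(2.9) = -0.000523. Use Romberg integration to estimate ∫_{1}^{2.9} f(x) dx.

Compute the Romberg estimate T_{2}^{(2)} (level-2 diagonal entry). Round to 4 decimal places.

T_{0}^{(0)} (trapezoid, 1 panel, h=1.9000): -0.005564
T_{1}^{(0)} (trapezoid, 2 panels, h=0.9500): -0.037292
T_{2}^{(0)} (trapezoid, 4 panels, h=0.4750): -0.051806
T_{1}^{(1)} = -0.037292 + (-0.037292 − (-0.005564))/3 = -0.047868
T_{2}^{(1)} = -0.051806 + (-0.051806 − (-0.037292))/3 = -0.056644
T_{2}^{(2)} = -0.056644 + (-0.056644 − (-0.047868))/15 = -0.057229

-0.0572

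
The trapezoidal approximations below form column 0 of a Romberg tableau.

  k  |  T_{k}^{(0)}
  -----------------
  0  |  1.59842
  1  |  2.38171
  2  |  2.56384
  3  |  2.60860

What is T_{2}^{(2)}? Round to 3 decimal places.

Richardson extrapolation on the trapezoidal column (denominator 4−1=3):
T_{1}^{(1)} = 2.38171 + (2.38171 − 1.59842)/3 = 2.64281
T_{2}^{(1)} = 2.56384 + (2.56384 − 2.38171)/3 = 2.62455
T_{2}^{(2)} = (16·2.62455 − 2.64281) / 15 = 2.62333

2.623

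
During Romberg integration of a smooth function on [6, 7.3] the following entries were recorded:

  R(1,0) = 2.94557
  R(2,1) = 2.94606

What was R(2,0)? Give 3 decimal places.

From R(2,1) = (4·R(2,0) − R(1,0))/3, solve for R(2,0):
4·R(2,0) = 3·2.94606 + 2.94557 = 11.78375
R(2,0) = 2.94594

2.946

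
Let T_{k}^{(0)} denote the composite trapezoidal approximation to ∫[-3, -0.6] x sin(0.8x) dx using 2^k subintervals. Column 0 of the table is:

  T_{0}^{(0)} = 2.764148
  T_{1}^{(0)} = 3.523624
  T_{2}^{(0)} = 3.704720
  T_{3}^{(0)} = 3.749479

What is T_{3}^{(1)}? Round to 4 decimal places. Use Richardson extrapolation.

3.7644

Richardson extrapolation on the trapezoidal column (denominator 4−1=3):
T_{3}^{(1)} = 3.749479 + (3.749479 − 3.704720)/3 = 3.764399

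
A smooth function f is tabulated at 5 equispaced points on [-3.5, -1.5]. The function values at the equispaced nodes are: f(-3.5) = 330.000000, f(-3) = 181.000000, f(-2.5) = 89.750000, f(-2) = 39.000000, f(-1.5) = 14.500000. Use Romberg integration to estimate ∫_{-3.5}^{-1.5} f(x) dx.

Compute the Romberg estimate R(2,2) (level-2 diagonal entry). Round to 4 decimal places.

233.9667

R(0,0) (trapezoid, 1 panel, h=2.0000): 344.500000
R(1,0) (trapezoid, 2 panels, h=1.0000): 262.000000
R(2,0) (trapezoid, 4 panels, h=0.5000): 241.000000
R(1,1) = 262.000000 + (262.000000 − 344.500000)/3 = 234.500000
R(2,1) = 241.000000 + (241.000000 − 262.000000)/3 = 234.000000
R(2,2) = 234.000000 + (234.000000 − 234.500000)/15 = 233.966667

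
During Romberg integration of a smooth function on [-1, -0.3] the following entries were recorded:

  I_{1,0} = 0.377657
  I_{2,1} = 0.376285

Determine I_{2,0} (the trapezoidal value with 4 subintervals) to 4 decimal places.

From I_{2,1} = (4·I_{2,0} − I_{1,0})/3, solve for I_{2,0}:
4·I_{2,0} = 3·0.376285 + 0.377657 = 1.506512
I_{2,0} = 0.376628

0.3766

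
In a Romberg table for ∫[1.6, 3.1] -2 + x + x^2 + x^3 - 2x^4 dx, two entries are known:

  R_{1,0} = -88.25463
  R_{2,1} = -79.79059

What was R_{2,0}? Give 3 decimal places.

-81.907

From R_{2,1} = (4·R_{2,0} − R_{1,0})/3, solve for R_{2,0}:
4·R_{2,0} = 3·(-79.79059) + (-88.25463) = -327.62640
R_{2,0} = -81.90660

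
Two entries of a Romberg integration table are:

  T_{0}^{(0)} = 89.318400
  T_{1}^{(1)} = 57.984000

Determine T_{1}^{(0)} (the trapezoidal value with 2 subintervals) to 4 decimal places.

From T_{1}^{(1)} = (4·T_{1}^{(0)} − T_{0}^{(0)})/3, solve for T_{1}^{(0)}:
4·T_{1}^{(0)} = 3·57.984000 + 89.318400 = 263.270400
T_{1}^{(0)} = 65.817600

65.8176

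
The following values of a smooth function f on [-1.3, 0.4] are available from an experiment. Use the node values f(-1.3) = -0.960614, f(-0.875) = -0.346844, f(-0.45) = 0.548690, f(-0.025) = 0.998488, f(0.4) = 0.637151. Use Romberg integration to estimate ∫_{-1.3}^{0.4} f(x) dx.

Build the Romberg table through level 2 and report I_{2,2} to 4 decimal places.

I_{0,0} (trapezoid, 1 panel, h=1.7000): -0.274944
I_{1,0} (trapezoid, 2 panels, h=0.8500): 0.328915
I_{2,0} (trapezoid, 4 panels, h=0.4250): 0.441406
I_{1,1} = 0.328915 + (0.328915 − (-0.274944))/3 = 0.530201
I_{2,1} = 0.441406 + (0.441406 − 0.328915)/3 = 0.478903
I_{2,2} = 0.478903 + (0.478903 − 0.530201)/15 = 0.475483

0.4755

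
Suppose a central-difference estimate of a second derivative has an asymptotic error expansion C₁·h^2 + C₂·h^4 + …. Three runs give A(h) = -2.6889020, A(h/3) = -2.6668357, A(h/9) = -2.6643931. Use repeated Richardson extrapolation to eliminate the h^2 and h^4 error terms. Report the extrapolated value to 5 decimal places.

First eliminate the h^2 term (factor 3^2 = 9):
  B₁ = (9·(-2.6668357) − (-2.6889020))/8 = -2.6640774
  B₂ = (9·(-2.6643931) − (-2.6668357))/8 = -2.6640878
Then eliminate the h^4 term (factor 3^4 = 81):
  (81·(-2.6640878) − (-2.6640774))/80 = -2.6640879

-2.66409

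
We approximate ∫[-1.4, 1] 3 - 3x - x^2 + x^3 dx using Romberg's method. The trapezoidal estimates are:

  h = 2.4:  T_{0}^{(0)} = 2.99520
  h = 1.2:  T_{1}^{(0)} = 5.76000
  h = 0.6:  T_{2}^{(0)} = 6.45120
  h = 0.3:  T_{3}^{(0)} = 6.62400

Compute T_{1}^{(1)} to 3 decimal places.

T_{1}^{(1)} = (4·5.76000 − 2.99520) / 3 = 6.68160
(Column j=1 coincides with Simpson's rule on the same nodes.)

6.682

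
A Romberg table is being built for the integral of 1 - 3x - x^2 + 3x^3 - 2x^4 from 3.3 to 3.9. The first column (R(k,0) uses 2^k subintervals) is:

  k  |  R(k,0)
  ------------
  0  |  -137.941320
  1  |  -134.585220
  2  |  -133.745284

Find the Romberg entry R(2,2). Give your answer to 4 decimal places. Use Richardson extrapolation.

-133.4652

R(1,1) = -134.585220 + (-134.585220 − (-137.941320))/3 = -133.466520
R(2,1) = (4·(-133.745284) − (-134.585220)) / 3 = -133.465305
R(2,2) = -133.465305 + (-133.465305 − (-133.466520))/15 = -133.465224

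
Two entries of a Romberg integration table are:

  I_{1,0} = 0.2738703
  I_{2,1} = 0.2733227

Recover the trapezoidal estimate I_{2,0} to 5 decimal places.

From I_{2,1} = (4·I_{2,0} − I_{1,0})/3, solve for I_{2,0}:
4·I_{2,0} = 3·0.2733227 + 0.2738703 = 1.0938384
I_{2,0} = 0.2734596

0.27346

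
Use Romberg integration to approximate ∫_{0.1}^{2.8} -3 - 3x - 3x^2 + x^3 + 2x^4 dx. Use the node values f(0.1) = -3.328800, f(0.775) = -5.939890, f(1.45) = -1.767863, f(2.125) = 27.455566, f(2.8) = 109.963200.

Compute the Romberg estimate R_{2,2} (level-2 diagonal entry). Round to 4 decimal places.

42.4118

R_{0,0} (trapezoid, 1 panel, h=2.7000): 143.956440
R_{1,0} (trapezoid, 2 panels, h=1.3500): 69.591605
R_{2,0} (trapezoid, 4 panels, h=0.6750): 49.318884
R_{1,1} = 69.591605 + (69.591605 − 143.956440)/3 = 44.803327
R_{2,1} = 49.318884 + (49.318884 − 69.591605)/3 = 42.561310
R_{2,2} = 42.561310 + (42.561310 − 44.803327)/15 = 42.411842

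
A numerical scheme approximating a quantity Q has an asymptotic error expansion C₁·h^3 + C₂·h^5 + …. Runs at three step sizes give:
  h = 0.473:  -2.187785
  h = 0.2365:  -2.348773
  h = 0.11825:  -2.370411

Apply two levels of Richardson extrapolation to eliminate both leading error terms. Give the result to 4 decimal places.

-2.3736

First eliminate the h^3 term (factor 2^3 = 8):
  B₁ = (8·(-2.348773) − (-2.187785))/7 = -2.371771
  B₂ = (8·(-2.370411) − (-2.348773))/7 = -2.373502
Then eliminate the h^5 term (factor 2^5 = 32):
  (32·(-2.373502) − (-2.371771))/31 = -2.373558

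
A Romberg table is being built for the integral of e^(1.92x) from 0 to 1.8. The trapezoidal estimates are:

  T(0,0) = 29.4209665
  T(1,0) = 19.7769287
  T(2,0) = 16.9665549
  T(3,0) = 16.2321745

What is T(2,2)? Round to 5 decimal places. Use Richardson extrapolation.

Richardson extrapolation on the trapezoidal column (denominator 4−1=3):
T(1,1) = 19.7769287 + (19.7769287 − 29.4209665)/3 = 16.5622494
T(2,1) = 16.9665549 + (16.9665549 − 19.7769287)/3 = 16.0297636
T(2,2) = 16.0297636 + (16.0297636 − 16.5622494)/15 = 15.9942645

15.99426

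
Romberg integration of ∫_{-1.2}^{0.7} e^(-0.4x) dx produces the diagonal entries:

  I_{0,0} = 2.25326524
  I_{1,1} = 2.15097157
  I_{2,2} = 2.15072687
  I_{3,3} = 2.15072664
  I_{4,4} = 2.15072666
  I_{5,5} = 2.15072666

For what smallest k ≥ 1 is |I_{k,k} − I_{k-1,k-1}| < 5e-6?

k = 3

|I_{1,1} − I_{0,0}| = 0.10229367 ≥ 5e-6
|I_{2,2} − I_{1,1}| = 0.00024470 ≥ 5e-6
|I_{3,3} − I_{2,2}| = 0.00000023 < 5e-6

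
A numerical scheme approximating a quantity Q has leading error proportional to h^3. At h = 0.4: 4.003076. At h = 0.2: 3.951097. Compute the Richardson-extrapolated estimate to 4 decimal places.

The leading error scales as h^3; refining by a factor of 2 reduces it by 2^3 = 8.
Extrapolated value = (8·A(h/2) − A(h)) / (8 − 1)
= (8·3.951097 − 4.003076) / 7
= 27.605700 / 7 = 3.943671

3.9437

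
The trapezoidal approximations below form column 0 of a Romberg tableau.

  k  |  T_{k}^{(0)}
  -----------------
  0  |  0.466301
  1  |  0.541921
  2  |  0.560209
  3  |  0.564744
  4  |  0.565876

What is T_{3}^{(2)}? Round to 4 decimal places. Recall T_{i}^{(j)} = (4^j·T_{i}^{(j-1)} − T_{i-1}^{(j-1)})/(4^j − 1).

0.5663

Richardson extrapolation on the trapezoidal column (denominator 4−1=3):
T_{2}^{(1)} = 0.560209 + (0.560209 − 0.541921)/3 = 0.566305
T_{3}^{(1)} = (4·0.564744 − 0.560209) / 3 = 0.566256
T_{3}^{(2)} = (16·0.566256 − 0.566305) / 15 = 0.566253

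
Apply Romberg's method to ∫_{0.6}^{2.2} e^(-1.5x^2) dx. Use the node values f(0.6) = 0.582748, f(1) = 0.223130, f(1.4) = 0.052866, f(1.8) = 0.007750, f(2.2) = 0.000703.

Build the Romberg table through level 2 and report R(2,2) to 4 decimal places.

R(0,0) (trapezoid, 1 panel, h=1.6000): 0.466761
R(1,0) (trapezoid, 2 panels, h=0.8000): 0.275673
R(2,0) (trapezoid, 4 panels, h=0.4000): 0.230189
R(1,1) = 0.275673 + (0.275673 − 0.466761)/3 = 0.211977
R(2,1) = 0.230189 + (0.230189 − 0.275673)/3 = 0.215028
R(2,2) = 0.215028 + (0.215028 − 0.211977)/15 = 0.215231

0.2152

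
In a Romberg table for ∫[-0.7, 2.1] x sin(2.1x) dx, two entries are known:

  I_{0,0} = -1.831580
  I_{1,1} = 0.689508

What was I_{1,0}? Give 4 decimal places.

From I_{1,1} = (4·I_{1,0} − I_{0,0})/3, solve for I_{1,0}:
4·I_{1,0} = 3·0.689508 + (-1.831580) = 0.236944
I_{1,0} = 0.059236

0.0592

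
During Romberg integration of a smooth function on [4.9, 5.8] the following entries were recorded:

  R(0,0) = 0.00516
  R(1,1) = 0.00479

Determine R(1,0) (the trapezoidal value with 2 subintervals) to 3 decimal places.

From R(1,1) = (4·R(1,0) − R(0,0))/3, solve for R(1,0):
4·R(1,0) = 3·0.00479 + 0.00516 = 0.01953
R(1,0) = 0.00488

0.005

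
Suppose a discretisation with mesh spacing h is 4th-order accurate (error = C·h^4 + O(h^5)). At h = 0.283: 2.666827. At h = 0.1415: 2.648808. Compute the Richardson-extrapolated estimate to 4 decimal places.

Extrapolated value = (16·A(h/2) − A(h)) / (16 − 1)
= (16·2.648808 − 2.666827) / 15
= 39.714101 / 15 = 2.647607

2.6476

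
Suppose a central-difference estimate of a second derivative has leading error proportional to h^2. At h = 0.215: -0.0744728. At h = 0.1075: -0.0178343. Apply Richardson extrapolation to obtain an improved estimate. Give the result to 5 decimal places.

The leading error scales as h^2; refining by a factor of 2 reduces it by 2^2 = 4.
Extrapolated value = (4·A(h/2) − A(h)) / (4 − 1)
= (4·(-0.0178343) − (-0.0744728)) / 3
= 0.0031356 / 3 = 0.0010452

0.00105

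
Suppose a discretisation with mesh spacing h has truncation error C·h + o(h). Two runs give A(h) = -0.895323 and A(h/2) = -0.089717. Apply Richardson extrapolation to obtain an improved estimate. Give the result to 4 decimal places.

0.7159

The leading error scales as h; refining by a factor of 2 reduces it by 2^1 = 2.
Extrapolated value = (2·A(h/2) − A(h)) / (2 − 1)
= (2·(-0.089717) − (-0.895323)) / 1
= 0.715889 / 1 = 0.715889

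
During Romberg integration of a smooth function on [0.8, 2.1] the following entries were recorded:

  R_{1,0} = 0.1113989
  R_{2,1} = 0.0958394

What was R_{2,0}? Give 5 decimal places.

From R_{2,1} = (4·R_{2,0} − R_{1,0})/3, solve for R_{2,0}:
4·R_{2,0} = 3·0.0958394 + 0.1113989 = 0.3989171
R_{2,0} = 0.0997293

0.09973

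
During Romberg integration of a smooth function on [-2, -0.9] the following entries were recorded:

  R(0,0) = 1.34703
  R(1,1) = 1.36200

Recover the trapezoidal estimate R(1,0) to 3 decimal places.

1.358

From R(1,1) = (4·R(1,0) − R(0,0))/3, solve for R(1,0):
4·R(1,0) = 3·1.36200 + 1.34703 = 5.43303
R(1,0) = 1.35826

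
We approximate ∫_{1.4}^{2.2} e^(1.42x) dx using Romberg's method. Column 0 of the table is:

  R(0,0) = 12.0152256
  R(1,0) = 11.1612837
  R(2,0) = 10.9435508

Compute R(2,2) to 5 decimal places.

10.87060

Richardson extrapolation on the trapezoidal column (denominator 4−1=3):
R(1,1) = 11.1612837 + (11.1612837 − 12.0152256)/3 = 10.8766364
R(2,1) = 10.9435508 + (10.9435508 − 11.1612837)/3 = 10.8709732
R(2,2) = (16·10.8709732 − 10.8766364) / 15 = 10.8705957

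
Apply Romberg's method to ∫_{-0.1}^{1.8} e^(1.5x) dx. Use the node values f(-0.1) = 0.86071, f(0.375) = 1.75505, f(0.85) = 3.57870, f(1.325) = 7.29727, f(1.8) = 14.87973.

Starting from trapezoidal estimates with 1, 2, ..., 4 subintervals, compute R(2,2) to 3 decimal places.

9.348

R(0,0) (trapezoid, 1 panel, h=1.9000): 14.95342
R(1,0) (trapezoid, 2 panels, h=0.9500): 10.87647
R(2,0) (trapezoid, 4 panels, h=0.4750): 9.73809
R(1,1) = 10.87647 + (10.87647 − 14.95342)/3 = 9.51749
R(2,1) = 9.73809 + (9.73809 − 10.87647)/3 = 9.35863
R(2,2) = 9.35863 + (9.35863 − 9.51749)/15 = 9.34804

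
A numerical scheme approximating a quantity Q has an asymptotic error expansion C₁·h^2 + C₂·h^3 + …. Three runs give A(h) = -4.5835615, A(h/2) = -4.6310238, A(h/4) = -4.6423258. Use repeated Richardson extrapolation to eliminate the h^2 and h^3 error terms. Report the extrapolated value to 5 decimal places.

First eliminate the h^2 term (factor 2^2 = 4):
  B₁ = (4·(-4.6310238) − (-4.5835615))/3 = -4.6468446
  B₂ = (4·(-4.6423258) − (-4.6310238))/3 = -4.6460931
Then eliminate the h^3 term (factor 2^3 = 8):
  (8·(-4.6460931) − (-4.6468446))/7 = -4.6459857

-4.64599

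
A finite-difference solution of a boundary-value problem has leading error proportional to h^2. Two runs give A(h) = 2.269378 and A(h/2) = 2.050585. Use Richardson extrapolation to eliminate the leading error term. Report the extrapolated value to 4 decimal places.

Extrapolated value = (4·A(h/2) − A(h)) / (4 − 1)
= (4·2.050585 − 2.269378) / 3
= 5.932962 / 3 = 1.977654

1.9777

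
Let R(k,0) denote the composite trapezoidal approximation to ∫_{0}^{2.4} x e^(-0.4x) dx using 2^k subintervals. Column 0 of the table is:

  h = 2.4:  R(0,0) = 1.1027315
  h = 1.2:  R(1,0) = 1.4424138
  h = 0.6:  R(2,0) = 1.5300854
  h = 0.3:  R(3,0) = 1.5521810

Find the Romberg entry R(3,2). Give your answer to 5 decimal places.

1.55956

R(2,1) = (4·1.5300854 − 1.4424138) / 3 = 1.5593093
R(3,1) = (4·1.5521810 − 1.5300854) / 3 = 1.5595462
R(3,2) = (16·1.5595462 − 1.5593093) / 15 = 1.5595620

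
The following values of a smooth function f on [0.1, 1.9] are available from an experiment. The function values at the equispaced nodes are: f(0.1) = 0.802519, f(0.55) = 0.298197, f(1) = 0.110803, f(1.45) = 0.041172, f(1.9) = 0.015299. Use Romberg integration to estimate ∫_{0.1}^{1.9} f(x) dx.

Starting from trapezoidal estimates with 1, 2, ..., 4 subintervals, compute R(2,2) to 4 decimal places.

0.3583

R(0,0) (trapezoid, 1 panel, h=1.8000): 0.736036
R(1,0) (trapezoid, 2 panels, h=0.9000): 0.467741
R(2,0) (trapezoid, 4 panels, h=0.4500): 0.386586
R(1,1) = 0.467741 + (0.467741 − 0.736036)/3 = 0.378309
R(2,1) = 0.386586 + (0.386586 − 0.467741)/3 = 0.359534
R(2,2) = 0.359534 + (0.359534 − 0.378309)/15 = 0.358282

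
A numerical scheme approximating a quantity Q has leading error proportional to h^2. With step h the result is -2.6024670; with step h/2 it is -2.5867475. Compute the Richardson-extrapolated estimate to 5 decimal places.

-2.58151

Extrapolated value = (4·A(h/2) − A(h)) / (4 − 1)
= (4·(-2.5867475) − (-2.6024670)) / 3
= -7.7445230 / 3 = -2.5815077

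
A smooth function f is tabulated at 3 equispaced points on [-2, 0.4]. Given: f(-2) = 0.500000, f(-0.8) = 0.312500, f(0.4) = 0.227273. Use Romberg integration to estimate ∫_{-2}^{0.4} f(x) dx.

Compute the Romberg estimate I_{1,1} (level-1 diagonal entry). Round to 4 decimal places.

I_{0,0} (trapezoid, 1 panel, h=2.4000): 0.872728
I_{1,0} (trapezoid, 2 panels, h=1.2000): 0.811364
I_{1,1} = 0.811364 + (0.811364 − 0.872728)/3 = 0.790909

0.7909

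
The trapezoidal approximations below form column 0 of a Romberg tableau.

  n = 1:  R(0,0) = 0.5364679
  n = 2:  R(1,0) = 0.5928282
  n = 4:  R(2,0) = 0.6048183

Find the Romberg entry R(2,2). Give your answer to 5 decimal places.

Richardson extrapolation on the trapezoidal column (denominator 4−1=3):
R(1,1) = (4·0.5928282 − 0.5364679) / 3 = 0.6116150
R(2,1) = (4·0.6048183 − 0.5928282) / 3 = 0.6088150
R(2,2) = (16·0.6088150 − 0.6116150) / 15 = 0.6086283

0.60863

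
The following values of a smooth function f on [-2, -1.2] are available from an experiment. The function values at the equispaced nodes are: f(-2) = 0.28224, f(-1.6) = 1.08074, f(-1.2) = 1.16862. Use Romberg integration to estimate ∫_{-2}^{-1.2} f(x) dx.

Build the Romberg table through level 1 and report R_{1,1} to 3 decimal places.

R_{0,0} (trapezoid, 1 panel, h=0.8000): 0.58034
R_{1,0} (trapezoid, 2 panels, h=0.4000): 0.72247
R_{1,1} = 0.72247 + (0.72247 − 0.58034)/3 = 0.76985

0.770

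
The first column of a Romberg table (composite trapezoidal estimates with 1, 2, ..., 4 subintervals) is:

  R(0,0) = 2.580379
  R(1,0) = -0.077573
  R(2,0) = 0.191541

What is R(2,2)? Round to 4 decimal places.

Richardson extrapolation on the trapezoidal column (denominator 4−1=3):
R(1,1) = (4·(-0.077573) − 2.580379) / 3 = -0.963557
R(2,1) = 0.191541 + (0.191541 − (-0.077573))/3 = 0.281246
R(2,2) = (16·0.281246 − (-0.963557)) / 15 = 0.364233

0.3642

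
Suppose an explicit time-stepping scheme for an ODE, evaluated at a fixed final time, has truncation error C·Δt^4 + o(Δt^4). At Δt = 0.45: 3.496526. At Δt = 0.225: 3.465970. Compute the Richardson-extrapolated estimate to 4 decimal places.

3.4639

Extrapolated value = (16·A(Δt/2) − A(Δt)) / (16 − 1)
= (16·3.465970 − 3.496526) / 15
= 51.958994 / 15 = 3.463933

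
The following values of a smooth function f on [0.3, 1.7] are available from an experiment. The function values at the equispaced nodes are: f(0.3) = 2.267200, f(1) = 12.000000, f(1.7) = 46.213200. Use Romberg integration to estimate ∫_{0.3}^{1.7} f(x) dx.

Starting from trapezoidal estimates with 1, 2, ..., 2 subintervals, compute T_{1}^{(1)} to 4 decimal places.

T_{0}^{(0)} (trapezoid, 1 panel, h=1.4000): 33.936280
T_{1}^{(0)} (trapezoid, 2 panels, h=0.7000): 25.368140
T_{1}^{(1)} = 25.368140 + (25.368140 − 33.936280)/3 = 22.512093

22.5121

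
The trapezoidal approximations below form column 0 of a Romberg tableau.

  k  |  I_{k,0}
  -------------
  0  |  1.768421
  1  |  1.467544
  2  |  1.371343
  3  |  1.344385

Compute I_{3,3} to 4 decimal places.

I_{1,1} = 1.467544 + (1.467544 − 1.768421)/3 = 1.367252
I_{2,1} = 1.371343 + (1.371343 − 1.467544)/3 = 1.339276
I_{3,1} = 1.344385 + (1.344385 − 1.371343)/3 = 1.335399
I_{2,2} = (16·1.339276 − 1.367252) / 15 = 1.337411
I_{3,2} = (16·1.335399 − 1.339276) / 15 = 1.335141
I_{3,3} = 1.335141 + (1.335141 − 1.337411)/63 = 1.335105
(Column j=1 coincides with Simpson's rule on the same nodes.)

1.3351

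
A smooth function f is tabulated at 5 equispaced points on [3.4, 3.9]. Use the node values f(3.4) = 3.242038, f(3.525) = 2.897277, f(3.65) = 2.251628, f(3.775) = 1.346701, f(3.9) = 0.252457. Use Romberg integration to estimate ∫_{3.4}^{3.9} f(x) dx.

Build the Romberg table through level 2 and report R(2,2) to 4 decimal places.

1.0405

R(0,0) (trapezoid, 1 panel, h=0.5000): 0.873624
R(1,0) (trapezoid, 2 panels, h=0.2500): 0.999719
R(2,0) (trapezoid, 4 panels, h=0.1250): 1.030357
R(1,1) = 0.999719 + (0.999719 − 0.873624)/3 = 1.041751
R(2,1) = 1.030357 + (1.030357 − 0.999719)/3 = 1.040570
R(2,2) = 1.040570 + (1.040570 − 1.041751)/15 = 1.040491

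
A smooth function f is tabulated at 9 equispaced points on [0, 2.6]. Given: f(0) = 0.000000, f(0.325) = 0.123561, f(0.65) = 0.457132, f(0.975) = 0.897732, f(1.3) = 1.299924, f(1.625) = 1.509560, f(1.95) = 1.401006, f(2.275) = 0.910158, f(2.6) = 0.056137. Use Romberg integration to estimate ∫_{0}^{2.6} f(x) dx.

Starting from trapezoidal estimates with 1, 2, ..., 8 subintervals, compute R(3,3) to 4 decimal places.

R(0,0) (trapezoid, 1 panel, h=2.6000): 0.072978
R(1,0) (trapezoid, 2 panels, h=1.3000): 1.726390
R(2,0) (trapezoid, 4 panels, h=0.6500): 2.070985
R(3,0) (trapezoid, 8 panels, h=0.3250): 2.153821
R(1,1) = 1.726390 + (1.726390 − 0.072978)/3 = 2.277527
R(2,1) = 2.070985 + (2.070985 − 1.726390)/3 = 2.185850
R(3,1) = 2.153821 + (2.153821 − 2.070985)/3 = 2.181433
R(2,2) = 2.185850 + (2.185850 − 2.277527)/15 = 2.179738
R(3,2) = 2.181433 + (2.181433 − 2.185850)/15 = 2.181139
R(3,3) = 2.181139 + (2.181139 − 2.179738)/63 = 2.181161

2.1812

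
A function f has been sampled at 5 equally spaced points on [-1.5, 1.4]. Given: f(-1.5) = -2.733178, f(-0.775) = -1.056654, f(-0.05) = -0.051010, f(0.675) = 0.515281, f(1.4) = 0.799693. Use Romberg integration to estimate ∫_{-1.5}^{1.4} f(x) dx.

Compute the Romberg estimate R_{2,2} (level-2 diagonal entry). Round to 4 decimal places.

R_{0,0} (trapezoid, 1 panel, h=2.9000): -2.803553
R_{1,0} (trapezoid, 2 panels, h=1.4500): -1.475741
R_{2,0} (trapezoid, 4 panels, h=0.7250): -1.130366
R_{1,1} = -1.475741 + (-1.475741 − (-2.803553))/3 = -1.033137
R_{2,1} = -1.130366 + (-1.130366 − (-1.475741))/3 = -1.015241
R_{2,2} = -1.015241 + (-1.015241 − (-1.033137))/15 = -1.014048

-1.0140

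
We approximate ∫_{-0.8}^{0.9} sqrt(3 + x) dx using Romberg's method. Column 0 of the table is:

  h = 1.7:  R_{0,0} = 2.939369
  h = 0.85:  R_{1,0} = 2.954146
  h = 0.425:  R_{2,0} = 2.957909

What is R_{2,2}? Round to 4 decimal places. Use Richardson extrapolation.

Richardson extrapolation on the trapezoidal column (denominator 4−1=3):
R_{1,1} = 2.954146 + (2.954146 − 2.939369)/3 = 2.959072
R_{2,1} = (4·2.957909 − 2.954146) / 3 = 2.959163
R_{2,2} = 2.959163 + (2.959163 − 2.959072)/15 = 2.959169

2.9592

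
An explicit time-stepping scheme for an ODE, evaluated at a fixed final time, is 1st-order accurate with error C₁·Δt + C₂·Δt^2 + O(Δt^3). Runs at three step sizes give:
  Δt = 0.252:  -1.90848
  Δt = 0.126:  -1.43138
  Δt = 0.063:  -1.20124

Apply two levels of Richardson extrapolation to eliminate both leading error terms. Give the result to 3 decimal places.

First eliminate the Δt term (factor 2^1 = 2):
  B₁ = (2·(-1.43138) − (-1.90848))/1 = -0.95428
  B₂ = (2·(-1.20124) − (-1.43138))/1 = -0.97110
Then eliminate the Δt^2 term (factor 2^2 = 4):
  (4·(-0.97110) − (-0.95428))/3 = -0.97671

-0.977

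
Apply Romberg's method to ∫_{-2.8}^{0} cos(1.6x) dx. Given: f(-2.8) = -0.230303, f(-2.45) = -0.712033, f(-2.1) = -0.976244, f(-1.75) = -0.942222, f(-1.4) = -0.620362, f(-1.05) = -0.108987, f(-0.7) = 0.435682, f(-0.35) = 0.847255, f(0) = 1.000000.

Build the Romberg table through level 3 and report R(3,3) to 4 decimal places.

-0.6082

R(0,0) (trapezoid, 1 panel, h=2.8000): 1.077576
R(1,0) (trapezoid, 2 panels, h=1.4000): -0.329719
R(2,0) (trapezoid, 4 panels, h=0.7000): -0.543253
R(3,0) (trapezoid, 8 panels, h=0.3500): -0.592222
R(1,1) = -0.329719 + (-0.329719 − 1.077576)/3 = -0.798817
R(2,1) = -0.543253 + (-0.543253 − (-0.329719))/3 = -0.614431
R(3,1) = -0.592222 + (-0.592222 − (-0.543253))/3 = -0.608545
R(2,2) = -0.614431 + (-0.614431 − (-0.798817))/15 = -0.602139
R(3,2) = -0.608545 + (-0.608545 − (-0.614431))/15 = -0.608153
R(3,3) = -0.608153 + (-0.608153 − (-0.602139))/63 = -0.608248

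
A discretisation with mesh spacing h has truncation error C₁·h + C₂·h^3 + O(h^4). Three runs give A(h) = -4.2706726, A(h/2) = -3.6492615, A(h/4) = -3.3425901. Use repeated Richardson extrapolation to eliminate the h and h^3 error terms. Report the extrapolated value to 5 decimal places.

First eliminate the h term (factor 2^1 = 2):
  B₁ = (2·(-3.6492615) − (-4.2706726))/1 = -3.0278504
  B₂ = (2·(-3.3425901) − (-3.6492615))/1 = -3.0359187
Then eliminate the h^3 term (factor 2^3 = 8):
  (8·(-3.0359187) − (-3.0278504))/7 = -3.0370713

-3.03707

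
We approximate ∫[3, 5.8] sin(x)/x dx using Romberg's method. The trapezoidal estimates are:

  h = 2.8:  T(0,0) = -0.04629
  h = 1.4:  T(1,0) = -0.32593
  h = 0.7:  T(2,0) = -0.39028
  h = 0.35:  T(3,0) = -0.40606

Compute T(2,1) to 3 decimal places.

-0.412

T(2,1) = -0.39028 + (-0.39028 − (-0.32593))/3 = -0.41173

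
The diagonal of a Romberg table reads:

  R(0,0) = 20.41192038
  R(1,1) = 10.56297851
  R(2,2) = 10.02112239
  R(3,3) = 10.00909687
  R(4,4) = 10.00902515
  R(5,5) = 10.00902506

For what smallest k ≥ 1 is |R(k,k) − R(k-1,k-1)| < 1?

|R(1,1) − R(0,0)| = 9.84894187 ≥ 1
|R(2,2) − R(1,1)| = 0.54185612 < 1

k = 2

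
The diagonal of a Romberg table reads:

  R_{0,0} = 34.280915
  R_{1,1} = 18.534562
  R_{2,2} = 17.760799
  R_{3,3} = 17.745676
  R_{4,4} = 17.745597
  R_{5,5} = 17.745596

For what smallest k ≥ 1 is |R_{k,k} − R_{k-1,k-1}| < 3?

|R_{1,1} − R_{0,0}| = 15.746353 ≥ 3
|R_{2,2} − R_{1,1}| = 0.773763 < 3

k = 2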